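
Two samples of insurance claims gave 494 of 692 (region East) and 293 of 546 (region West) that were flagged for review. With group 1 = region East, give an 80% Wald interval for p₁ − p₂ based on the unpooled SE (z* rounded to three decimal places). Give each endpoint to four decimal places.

(0.1421, 0.2124)

p̂₁ = 494/692 = 0.71387, p̂₂ = 293/546 = 0.53663; p̂₁ − p̂₂ = 0.17724.
SE = √(0.000295171 + 0.000455418) = √0.000750589 = 0.027397.
For 80% confidence, z* = 1.282. Margin = 1.282·0.027397 = 0.03512.
CI: 0.17724 ± 0.03512 = (0.1421, 0.2124).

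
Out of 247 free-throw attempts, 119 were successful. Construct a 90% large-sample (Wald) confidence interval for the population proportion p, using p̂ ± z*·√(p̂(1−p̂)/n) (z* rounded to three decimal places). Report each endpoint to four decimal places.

Sample proportion p̂ = 119/247 = 0.48178.
SE(p̂) = √(0.48178·0.51822/247) = 0.031793.
z* = 1.645 at the 90% level.
Margin = 1.645·0.031793 = 0.05230.
CI: 0.48178 ± 0.05230 = (0.4295, 0.5341).

(0.4295, 0.5341)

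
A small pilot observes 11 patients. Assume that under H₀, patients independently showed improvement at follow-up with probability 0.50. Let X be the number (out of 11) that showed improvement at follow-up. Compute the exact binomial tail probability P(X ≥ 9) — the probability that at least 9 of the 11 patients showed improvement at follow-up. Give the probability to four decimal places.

X ~ Binomial(n=11, p=0.50).
P(X ≥ 9) = C(11,9)·0.50^9·0.50^2 + C(11,10)·0.50^10·0.50^1 + C(11,11)·0.50^11·0.50^0.
= 0.026855 + 0.005371 + 0.000488 = 0.0327.

P = 0.0327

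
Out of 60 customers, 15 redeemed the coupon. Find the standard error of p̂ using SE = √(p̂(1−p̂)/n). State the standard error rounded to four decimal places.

With x = 15 successes in n = 60, p̂ = 0.25000.
p̂(1−p̂) = 0.25000·0.75000 = 0.187500.
SE = √(0.187500/60) = 0.0559.

SE = 0.0559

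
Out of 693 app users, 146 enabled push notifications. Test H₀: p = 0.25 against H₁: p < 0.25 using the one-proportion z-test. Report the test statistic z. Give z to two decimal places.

z = -2.39

p̂ = 146/693 = 0.21068.
Under H₀, SE = √(p₀(1−p₀)/n) = √(0.25·0.75/693) = √0.000270563 = 0.016449.
z = (0.21068 − 0.25)/0.016449 = -0.03932/0.016449 = -2.39.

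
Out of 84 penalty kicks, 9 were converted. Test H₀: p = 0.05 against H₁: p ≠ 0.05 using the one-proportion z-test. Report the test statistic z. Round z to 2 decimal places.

z = 2.40

Sample proportion p̂ = 9/84 = 0.10714.
Under H₀, SE = √(p₀(1−p₀)/n) = √(0.05·0.95/84) = √0.000565476 = 0.023780.
Test statistic: z = 0.05714/0.023780 = 2.40.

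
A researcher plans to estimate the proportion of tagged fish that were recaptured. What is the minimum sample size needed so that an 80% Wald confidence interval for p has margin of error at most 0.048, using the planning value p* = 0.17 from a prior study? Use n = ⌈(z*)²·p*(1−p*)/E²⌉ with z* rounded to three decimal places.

n = 101

The 80% critical value is z* = 1.282.
p*(1−p*) = 0.1411.
(z*)²·p*(1−p*)/E² = 1.643524·0.1411/0.002304 = 100.652.
Rounding up, n = 101.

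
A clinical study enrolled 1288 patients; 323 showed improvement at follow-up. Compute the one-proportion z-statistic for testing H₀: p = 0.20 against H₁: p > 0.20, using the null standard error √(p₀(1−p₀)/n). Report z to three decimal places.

z = 4.556

p̂ = 323/1288 = 0.25078.
Under H₀, SE = √(p₀(1−p₀)/n) = √(0.20·0.80/1288) = √0.000124224 = 0.011146.
z = (0.25078 − 0.20)/0.011146 = 0.05078/0.011146 = 4.556.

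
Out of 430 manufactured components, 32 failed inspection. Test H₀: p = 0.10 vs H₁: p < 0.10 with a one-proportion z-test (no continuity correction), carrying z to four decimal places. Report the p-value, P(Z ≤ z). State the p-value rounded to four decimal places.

With x = 32 successes in n = 430, p̂ = 0.07442.
SE₀ = √(0.10·0.90/430) = 0.014467.
Test statistic (full precision, shown to 4 dp): z = (32/430 − 0.10)/SE₀ ≈ -1.7682.
p-value = P(Z ≤ z) with z = -1.7682 → 0.0385.

p-value = 0.0385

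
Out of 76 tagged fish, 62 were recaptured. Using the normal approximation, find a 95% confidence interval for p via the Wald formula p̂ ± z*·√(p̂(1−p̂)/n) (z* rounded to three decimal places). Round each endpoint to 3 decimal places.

The sample proportion is 62/76 = 0.81579.
SE = √(p̂(1−p̂)/n) = √(0.150277/76) = 0.044467.
For 95% confidence, z* = 1.960.
Margin = 1.960·0.044467 = 0.08716.
CI: 0.81579 ± 0.08716 = (0.729, 0.903).

(0.729, 0.903)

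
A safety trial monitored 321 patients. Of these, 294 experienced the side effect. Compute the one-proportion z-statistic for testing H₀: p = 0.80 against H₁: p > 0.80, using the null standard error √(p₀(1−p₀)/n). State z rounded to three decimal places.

z = 5.191

With x = 294 successes in n = 321, p̂ = 0.91589.
Under H₀, SE = √(p₀(1−p₀)/n) = √(0.80·0.20/321) = √0.000498442 = 0.022326.
z = (p̂ − p₀)/SE = (0.91589 − 0.80)/0.022326 = 5.191.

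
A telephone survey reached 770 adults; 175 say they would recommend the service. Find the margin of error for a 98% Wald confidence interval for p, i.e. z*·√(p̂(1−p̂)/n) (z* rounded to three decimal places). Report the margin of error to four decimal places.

ME = 0.0351

p̂ = 175/770 = 0.22727.
SE = √(p̂(1−p̂)/n) = √(0.175620/770) = 0.015102.
The 98% critical value is z* = 2.326.
Margin of error = z*·SE = 2.326 × 0.015102 = 0.0351.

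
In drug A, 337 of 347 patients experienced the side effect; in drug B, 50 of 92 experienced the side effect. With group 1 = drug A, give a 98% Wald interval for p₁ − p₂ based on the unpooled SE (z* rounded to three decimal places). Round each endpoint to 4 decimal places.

p̂₁ = 337/347 = 0.97118, p̂₂ = 50/92 = 0.54348; p̂₁ − p̂₂ = 0.42770.
Unpooled SE = √(p̂₁(1−p̂₁)/n₁ + p̂₂(1−p̂₂)/n₂) = √(0.000080657 + 0.002696844) = 0.052702.
The 98% critical value is z* = 2.326. Margin = 2.326·0.052702 = 0.12258.
Interval: 0.42770 ± 0.12258 → (0.3051, 0.5503).

(0.3051, 0.5503)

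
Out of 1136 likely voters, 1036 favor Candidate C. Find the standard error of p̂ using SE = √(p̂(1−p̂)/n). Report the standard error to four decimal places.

SE = 0.0084

With x = 1036 successes in n = 1136, p̂ = 0.91197.
p̂(1−p̂) = 0.080281.
Dividing by n and taking the root: √0.000070670 = 0.0084.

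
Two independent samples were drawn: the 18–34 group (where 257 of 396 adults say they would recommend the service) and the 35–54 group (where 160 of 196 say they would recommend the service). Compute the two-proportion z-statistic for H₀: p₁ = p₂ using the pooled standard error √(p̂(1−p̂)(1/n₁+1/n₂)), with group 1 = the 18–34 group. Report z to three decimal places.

z = -4.199

Sample proportions: p̂₁ = 257/396 = 0.64899 and p̂₂ = 160/196 = 0.81633.
Pooling: p̂ = 417/592 = 0.70439.
SE = √[p̂(1−p̂)(1/n₁+1/n₂)] = √[0.70439·0.29561·(1/396+1/196)] ≈ 0.039852.
z = (p̂₁ − p̂₂)/SE = (0.64899 − 0.81633)/0.039852 = -0.16734/0.039852 = -4.199.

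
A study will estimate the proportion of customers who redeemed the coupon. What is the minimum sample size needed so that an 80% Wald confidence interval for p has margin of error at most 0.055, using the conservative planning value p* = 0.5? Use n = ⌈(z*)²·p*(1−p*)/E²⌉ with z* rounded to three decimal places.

n = 136

The 80% critical value is z* = 1.282.
p*(1−p*) = 0.2500.
(z*)²·p*(1−p*)/E² = 1.643524·0.2500/0.003025 = 135.828.
⌈135.828⌉ = 136.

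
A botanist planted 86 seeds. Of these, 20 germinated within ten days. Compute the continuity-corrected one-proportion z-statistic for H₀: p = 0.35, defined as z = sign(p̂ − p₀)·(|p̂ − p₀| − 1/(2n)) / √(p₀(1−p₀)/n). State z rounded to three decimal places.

p̂ = 20/86 = 0.23256. p̂ − p₀ = -0.117442.
1/(2n) = 0.005814.
Corrected numerator: |-0.117442| − 0.005814 = 0.111628.
Null standard error: √(0.35·0.65/86) = √0.002645349 = 0.051433.
z = −0.111628/0.051433 = -2.170.

z = -2.170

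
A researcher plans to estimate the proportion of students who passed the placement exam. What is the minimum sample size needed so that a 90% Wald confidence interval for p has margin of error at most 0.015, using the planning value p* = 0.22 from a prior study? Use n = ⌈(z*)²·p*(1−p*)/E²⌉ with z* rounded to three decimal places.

The 90% critical value is z* = 1.645.
p*(1−p*) = 0.1716.
Required n before rounding: 2.706025 × 0.1716 / 0.015² = 2063.795.
Rounding up, n = 2064.

n = 2064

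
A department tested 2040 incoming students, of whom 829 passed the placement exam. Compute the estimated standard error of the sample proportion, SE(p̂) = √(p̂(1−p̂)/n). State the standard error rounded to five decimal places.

With x = 829 successes in n = 2040, p̂ = 0.40637.
p̂(1−p̂) = 0.241233.
Dividing by n and taking the root: √0.000118251 = 0.01087.

SE = 0.01087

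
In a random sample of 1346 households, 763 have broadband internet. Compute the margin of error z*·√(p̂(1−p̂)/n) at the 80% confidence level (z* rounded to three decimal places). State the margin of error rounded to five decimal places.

p̂ = 763/1346 = 0.56686.
SE(p̂) = √(0.56686·0.43314/1346) = 0.013506.
z* = 1.282 at the 80% level.
ME = 1.282·0.013506 = 0.01731.

ME = 0.01731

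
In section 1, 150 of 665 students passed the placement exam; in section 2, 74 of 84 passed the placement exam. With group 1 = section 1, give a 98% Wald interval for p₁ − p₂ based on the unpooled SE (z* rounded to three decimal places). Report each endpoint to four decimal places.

(-0.7458, -0.5650)

p̂₁ = 0.22556, p̂₂ = 0.88095, so the observed difference is -0.65539.
SE = √(0.000262684 + 0.001248515) = √0.001511199 = 0.038874.
The 98% critical value is z* = 2.326. Margin of error = 0.09042.
So the interval runs from -0.7458 to -0.5650.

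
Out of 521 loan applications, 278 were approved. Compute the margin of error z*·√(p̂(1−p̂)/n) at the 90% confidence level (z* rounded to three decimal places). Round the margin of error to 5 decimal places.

p̂ = 278/521 = 0.53359.
SE(p̂) = √(0.53359·0.46641/521) = 0.021856.
z* = 1.645 at the 90% level.
So ME = 0.03595.

ME = 0.03595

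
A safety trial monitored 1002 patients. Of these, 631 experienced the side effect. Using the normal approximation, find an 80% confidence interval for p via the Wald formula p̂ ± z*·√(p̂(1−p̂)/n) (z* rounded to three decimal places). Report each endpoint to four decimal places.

(0.6102, 0.6493)

p̂ = 631/1002 = 0.62974.
Standard error of p̂: √(0.233167/1002) = √0.000232702 = 0.015255.
z* = 1.282 at the 80% level.
Margin of error: 1.282 × 0.015255 = 0.01956.
CI: 0.62974 ± 0.01956 = (0.6102, 0.6493).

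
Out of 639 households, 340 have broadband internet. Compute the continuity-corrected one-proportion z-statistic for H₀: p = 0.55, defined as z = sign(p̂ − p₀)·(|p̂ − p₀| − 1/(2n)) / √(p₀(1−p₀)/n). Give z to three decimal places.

z = -0.871

The sample proportion is 340/639 = 0.53208. p̂ − p₀ = -0.017919.
Continuity correction 1/(2n) = 1/1278 = 0.000782.
Corrected numerator: |-0.017919| − 0.000782 = 0.017137.
SE₀ = √(0.55·0.45/639) = 0.019681.
z = (−)0.017137/0.019681 = -0.871.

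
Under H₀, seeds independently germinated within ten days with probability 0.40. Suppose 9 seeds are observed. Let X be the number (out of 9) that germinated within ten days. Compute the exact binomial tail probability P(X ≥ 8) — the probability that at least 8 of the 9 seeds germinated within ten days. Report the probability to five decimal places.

X is binomial with n = 9 and p = 0.40.
P(X ≥ 8) = C(9,8)·0.40^8·0.60^1 + C(9,9)·0.40^9·0.60^0.
= 0.003539 + 0.000262 = 0.00380.

P = 0.00380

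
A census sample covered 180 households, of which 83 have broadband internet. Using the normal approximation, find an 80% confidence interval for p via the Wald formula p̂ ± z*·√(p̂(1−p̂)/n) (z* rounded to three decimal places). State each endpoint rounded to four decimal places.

(0.4135, 0.5087)

With x = 83 successes in n = 180, p̂ = 0.46111.
SE = √(p̂(1−p̂)/n) = √(0.248488/180) = 0.037155.
z* = 1.282 at the 80% level.
Margin of error: 1.282 × 0.037155 = 0.04763.
Interval: 0.46111 ± 0.04763 → (0.4135, 0.5087).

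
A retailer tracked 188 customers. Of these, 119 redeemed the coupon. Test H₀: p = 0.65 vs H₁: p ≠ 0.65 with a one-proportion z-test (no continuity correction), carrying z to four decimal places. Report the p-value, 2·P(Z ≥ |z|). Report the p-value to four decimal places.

With x = 119 successes in n = 188, p̂ = 0.63298.
Null standard error: √(0.65·0.35/188) = √0.001210106 = 0.034787.
z = (p̂ − p₀)/SE = (119/188 − 0.65)/0.034787 ≈ -0.4893.
From the standard normal, 2·P(Z ≥ |z|) = 0.6246.

p-value = 0.6246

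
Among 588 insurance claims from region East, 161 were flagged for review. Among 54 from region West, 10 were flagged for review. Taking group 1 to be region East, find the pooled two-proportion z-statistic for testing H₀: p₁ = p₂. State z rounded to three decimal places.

p̂₁ = 161/588 = 0.27381, p̂₂ = 10/54 = 0.18519.
Pooling: p̂ = 171/642 = 0.26636.
Pooled SE = √[0.1954101·0.02021920] ≈ 0.062857.
z = (p̂₁ − p̂₂)/SE = (0.27381 − 0.18519)/0.062857 = 0.08862/0.062857 = 1.410.

z = 1.410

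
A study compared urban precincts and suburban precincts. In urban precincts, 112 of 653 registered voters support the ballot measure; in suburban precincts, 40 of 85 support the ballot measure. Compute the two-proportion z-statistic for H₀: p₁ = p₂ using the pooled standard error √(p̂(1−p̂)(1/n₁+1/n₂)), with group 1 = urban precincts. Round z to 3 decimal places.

z = -6.414

Sample proportions: p̂₁ = 112/653 = 0.17152 and p̂₂ = 40/85 = 0.47059.
Pooled p̂ = (112+40)/(653+85) = 152/738 = 0.20596.
Pooled SE = √[0.1635417·0.01329610] ≈ 0.046631.
z = -0.29907/0.046631 = -6.414.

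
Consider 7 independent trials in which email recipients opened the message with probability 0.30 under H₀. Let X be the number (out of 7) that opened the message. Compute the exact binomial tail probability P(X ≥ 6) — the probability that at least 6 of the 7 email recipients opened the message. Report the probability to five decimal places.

P = 0.00379

X ~ Binomial(n=7, p=0.30).
P(X ≥ 6) = C(7,6)·0.30^6·0.70^1 + C(7,7)·0.30^7·0.70^0.
= 0.003572 + 0.000219 = 0.00379.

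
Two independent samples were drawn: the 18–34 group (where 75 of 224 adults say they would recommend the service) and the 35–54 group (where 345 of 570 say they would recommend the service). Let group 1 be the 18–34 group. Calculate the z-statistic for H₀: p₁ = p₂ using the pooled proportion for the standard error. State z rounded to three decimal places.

Sample proportions: p̂₁ = 75/224 = 0.33482 and p̂₂ = 345/570 = 0.60526.
Pooled p̂ = (75+345)/(224+570) = 420/794 = 0.52897.
SE = √[p̂(1−p̂)(1/n₁+1/n₂)] = √[0.52897·0.47103·(1/224+1/570)] ≈ 0.039363.
z = (p̂₁ − p̂₂)/SE = (0.33482 − 0.60526)/0.039363 = -0.27044/0.039363 = -6.870.

z = -6.870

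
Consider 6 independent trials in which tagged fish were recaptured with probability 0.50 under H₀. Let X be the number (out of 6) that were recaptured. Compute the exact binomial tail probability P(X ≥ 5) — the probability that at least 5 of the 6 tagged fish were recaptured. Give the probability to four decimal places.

X is binomial with n = 6 and p = 0.50.
P(X ≥ 5) = C(6,5)·0.50^5·0.50^1 + C(6,6)·0.50^6·0.50^0.
= 0.093750 + 0.015625 = 0.1094.

P = 0.1094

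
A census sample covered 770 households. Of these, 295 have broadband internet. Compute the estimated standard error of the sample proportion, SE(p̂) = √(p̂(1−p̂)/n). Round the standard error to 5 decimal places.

SE = 0.01752

Sample proportion p̂ = 295/770 = 0.38312.
p̂(1−p̂) = 0.236339.
SE = √(0.236339/770) = √0.000306934 = 0.01752.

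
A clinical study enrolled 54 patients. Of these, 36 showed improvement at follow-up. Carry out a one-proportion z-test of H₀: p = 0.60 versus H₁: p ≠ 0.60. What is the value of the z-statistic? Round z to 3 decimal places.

z = 1.000

The sample proportion is 36/54 = 0.66667.
SE₀ = √(0.60·0.40/54) = 0.066667.
z = (p̂ − p₀)/SE = (0.66667 − 0.60)/0.066667 = 1.000.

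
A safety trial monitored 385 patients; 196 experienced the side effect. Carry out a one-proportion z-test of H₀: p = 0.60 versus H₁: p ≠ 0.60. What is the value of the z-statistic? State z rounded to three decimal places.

p̂ = 196/385 = 0.50909.
Null standard error: √(0.60·0.40/385) = √0.000623377 = 0.024968.
z = (p̂ − p₀)/SE = (0.50909 − 0.60)/0.024968 = -3.641.

z = -3.641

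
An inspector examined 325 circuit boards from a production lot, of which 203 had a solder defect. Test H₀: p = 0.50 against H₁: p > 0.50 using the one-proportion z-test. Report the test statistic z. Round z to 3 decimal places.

z = 4.493

Sample proportion p̂ = 203/325 = 0.62462.
Under H₀, SE = √(p₀(1−p₀)/n) = √(0.50·0.50/325) = √0.000769231 = 0.027735.
z = (p̂ − p₀)/SE = (0.62462 − 0.50)/0.027735 = 4.493.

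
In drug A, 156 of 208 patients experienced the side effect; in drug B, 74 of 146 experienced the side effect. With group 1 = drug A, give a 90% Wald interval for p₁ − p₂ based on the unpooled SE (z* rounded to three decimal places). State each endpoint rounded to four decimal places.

p̂₁ = 156/208 = 0.75000, p̂₂ = 74/146 = 0.50685; p̂₁ − p̂₂ = 0.24315.
Unpooled SE = √(p̂₁(1−p̂₁)/n₁ + p̂₂(1−p̂₂)/n₂) = √(0.000901442 + 0.001712007) = 0.051122.
For 90% confidence, z* = 1.645. Margin = 1.645·0.051122 = 0.08410.
So the interval runs from 0.1591 to 0.3272.

(0.1591, 0.3272)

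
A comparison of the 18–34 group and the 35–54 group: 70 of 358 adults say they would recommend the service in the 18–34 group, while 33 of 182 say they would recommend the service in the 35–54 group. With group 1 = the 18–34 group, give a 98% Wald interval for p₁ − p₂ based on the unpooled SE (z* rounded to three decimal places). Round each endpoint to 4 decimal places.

p̂₁ = 0.19553, p̂₂ = 0.18132, so the observed difference is 0.01421.
SE = √(0.000439381 + 0.000815617) = √0.001254998 = 0.035426.
z* = 2.326 at the 98% level. Margin of error = 0.08240.
So the interval runs from -0.0682 to 0.0966.

(-0.0682, 0.0966)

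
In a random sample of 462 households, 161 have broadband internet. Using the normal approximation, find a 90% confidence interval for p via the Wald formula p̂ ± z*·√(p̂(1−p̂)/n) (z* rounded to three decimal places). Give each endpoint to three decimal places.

(0.312, 0.385)

Sample proportion p̂ = 161/462 = 0.34848.
Standard error of p̂: √(0.227043/462) = √0.000491435 = 0.022168.
z* = 1.645 at the 90% level.
Margin of error: 1.645 × 0.022168 = 0.03647.
CI: 0.34848 ± 0.03647 = (0.312, 0.385).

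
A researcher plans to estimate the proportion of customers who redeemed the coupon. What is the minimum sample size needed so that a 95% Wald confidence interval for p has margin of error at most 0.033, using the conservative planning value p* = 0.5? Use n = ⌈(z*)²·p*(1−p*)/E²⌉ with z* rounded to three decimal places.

z* = 1.960 at the 95% level.
p*(1−p*) = 0.2500.
Required n before rounding: 3.841600 × 0.2500 / 0.033² = 881.910.
Rounding up, n = 882.

n = 882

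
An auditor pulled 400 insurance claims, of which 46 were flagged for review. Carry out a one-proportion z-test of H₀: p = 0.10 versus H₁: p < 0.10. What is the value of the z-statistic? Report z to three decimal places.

Sample proportion p̂ = 46/400 = 0.11500.
SE₀ = √(0.10·0.90/400) = 0.015000.
z = (0.11500 − 0.10)/0.015000 = 0.01500/0.015000 = 1.000.

z = 1.000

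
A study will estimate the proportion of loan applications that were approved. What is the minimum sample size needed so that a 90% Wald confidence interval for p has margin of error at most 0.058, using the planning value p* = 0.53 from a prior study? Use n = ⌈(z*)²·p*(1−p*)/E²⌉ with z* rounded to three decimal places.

n = 201

z* = 1.645 at the 90% level.
p*(1−p*) = 0.2491.
(z*)²·p*(1−p*)/E² = 2.706025·0.2491/0.003364 = 200.378.
⌈200.378⌉ = 201.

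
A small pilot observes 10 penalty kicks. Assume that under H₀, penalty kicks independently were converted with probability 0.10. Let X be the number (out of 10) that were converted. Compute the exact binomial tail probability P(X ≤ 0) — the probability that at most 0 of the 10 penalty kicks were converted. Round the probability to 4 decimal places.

X is binomial with n = 10 and p = 0.10.
P(X ≤ 0) = C(10,0)·0.10^0·0.90^10.
= 0.348678 = 0.3487.

P = 0.3487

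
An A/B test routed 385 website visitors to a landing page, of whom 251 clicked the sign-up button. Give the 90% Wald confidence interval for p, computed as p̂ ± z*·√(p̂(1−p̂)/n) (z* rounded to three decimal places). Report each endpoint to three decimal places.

(0.612, 0.692)

Sample proportion p̂ = 251/385 = 0.65195.
Standard error of p̂: √(0.226912/385) = √0.000589381 = 0.024277.
The 90% critical value is z* = 1.645.
Margin of error: 1.645 × 0.024277 = 0.03994.
So the interval runs from 0.612 to 0.692.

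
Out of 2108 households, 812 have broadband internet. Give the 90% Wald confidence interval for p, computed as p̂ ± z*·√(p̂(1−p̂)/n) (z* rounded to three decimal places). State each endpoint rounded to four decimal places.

With x = 812 successes in n = 2108, p̂ = 0.38520.
Standard error of p̂: √(0.236821/2108) = √0.000112344 = 0.010599.
For 90% confidence, z* = 1.645.
Margin of error: 1.645 × 0.010599 = 0.01744.
CI: 0.38520 ± 0.01744 = (0.3678, 0.4026).

(0.3678, 0.4026)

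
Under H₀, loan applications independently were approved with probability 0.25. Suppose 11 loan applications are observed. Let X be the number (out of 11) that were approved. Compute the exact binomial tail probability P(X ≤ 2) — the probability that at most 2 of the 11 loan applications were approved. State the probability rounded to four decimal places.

P = 0.4552

X is binomial with n = 11 and p = 0.25.
P(X ≤ 2) = C(11,0)·0.25^0·0.75^11 + C(11,1)·0.25^1·0.75^10 + C(11,2)·0.25^2·0.75^9.
= 0.042235 + 0.154862 + 0.258104 = 0.4552.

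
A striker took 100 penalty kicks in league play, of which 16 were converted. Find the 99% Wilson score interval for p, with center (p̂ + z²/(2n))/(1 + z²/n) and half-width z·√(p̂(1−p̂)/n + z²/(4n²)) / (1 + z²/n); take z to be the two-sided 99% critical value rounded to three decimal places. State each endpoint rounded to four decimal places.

(0.0873, 0.2750)

Here p̂ = 16/100 = 0.16000 and z = 2.576 (z² = 6.635776).
1 + z²/n = 1.066358.
Adjusted center: (0.16000 + z²/(2n))/1.066358 = 0.18116.
Radicand: p̂(1−p̂)/n + z²/(4n²) = 0.001344000 + 0.000165894 = 0.001509894.
Half-width = z·√(radicand)/denom = 2.576·0.038857/1.066358 = 0.09387.
Interval: 0.18116 ± 0.09387 → (0.0873, 0.2750).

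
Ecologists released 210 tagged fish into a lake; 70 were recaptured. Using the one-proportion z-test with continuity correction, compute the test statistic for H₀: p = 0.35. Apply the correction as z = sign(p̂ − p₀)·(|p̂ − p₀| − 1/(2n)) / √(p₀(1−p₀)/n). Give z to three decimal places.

The sample proportion is 70/210 = 0.33333. p̂ − p₀ = -0.016667.
1/(2n) = 0.002381.
Corrected numerator: |-0.016667| − 0.002381 = 0.014286.
SE₀ = √(0.35·0.65/210) = 0.032914.
z = −0.014286/0.032914 = -0.434.

z = -0.434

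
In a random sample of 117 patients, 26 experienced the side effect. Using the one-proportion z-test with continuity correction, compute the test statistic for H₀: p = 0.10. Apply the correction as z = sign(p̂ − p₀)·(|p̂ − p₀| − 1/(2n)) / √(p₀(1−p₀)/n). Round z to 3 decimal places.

Sample proportion p̂ = 26/117 = 0.22222. p̂ − p₀ = 0.122222.
1/(2n) = 0.004274.
Corrected numerator: |0.122222| − 0.004274 = 0.117948.
Under H₀, SE = √(p₀(1−p₀)/n) = √(0.10·0.90/117) = √0.000769231 = 0.027735.
z = +0.117948/0.027735 = 4.253.

z = 4.253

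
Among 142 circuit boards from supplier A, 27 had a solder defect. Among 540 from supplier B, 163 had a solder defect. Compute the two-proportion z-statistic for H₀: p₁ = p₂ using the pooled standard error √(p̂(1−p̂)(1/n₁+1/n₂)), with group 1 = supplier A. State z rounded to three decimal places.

p̂₁ = 27/142 = 0.19014, p̂₂ = 163/540 = 0.30185.
Pooled p̂ = (27+163)/(142+540) = 190/682 = 0.27859.
SE = √[p̂(1−p̂)(1/n₁+1/n₂)] = √[0.27859·0.72141·(1/142+1/540)] ≈ 0.042279.
z = (p̂₁ − p̂₂)/SE = (0.19014 − 0.30185)/0.042279 = -0.11171/0.042279 = -2.642.

z = -2.642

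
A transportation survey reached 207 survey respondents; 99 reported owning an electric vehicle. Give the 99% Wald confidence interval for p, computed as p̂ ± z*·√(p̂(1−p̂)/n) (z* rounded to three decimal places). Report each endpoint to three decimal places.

Sample proportion p̂ = 99/207 = 0.47826.
Standard error of p̂: √(0.249527/207) = √0.001205446 = 0.034720.
The 99% critical value is z* = 2.576.
Margin = 2.576·0.034720 = 0.08944.
So the interval runs from 0.389 to 0.568.

(0.389, 0.568)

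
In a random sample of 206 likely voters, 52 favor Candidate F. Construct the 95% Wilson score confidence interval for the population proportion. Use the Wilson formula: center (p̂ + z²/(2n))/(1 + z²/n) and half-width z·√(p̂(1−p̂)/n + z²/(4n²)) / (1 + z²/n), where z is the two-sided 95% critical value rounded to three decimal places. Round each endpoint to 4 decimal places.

Here p̂ = 52/206 = 0.25243 and z = 1.960 (z² = 3.841600).
1 + z²/n = 1.018649.
Center = (0.25243 + 0.009324)/1.018649 = 0.25696.
Radicand: p̂(1−p̂)/n + z²/(4n²) = 0.000916057 + 0.000022632 = 0.000938689.
Half-width = z·√(radicand)/denom = 1.960·0.030638/1.018649 = 0.05895.
CI: 0.25696 ± 0.05895 = (0.1980, 0.3159).

(0.1980, 0.3159)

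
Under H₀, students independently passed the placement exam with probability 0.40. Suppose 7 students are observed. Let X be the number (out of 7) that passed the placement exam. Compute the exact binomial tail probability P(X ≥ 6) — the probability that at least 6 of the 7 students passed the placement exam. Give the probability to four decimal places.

P = 0.0188

X ~ Binomial(n=7, p=0.40).
P(X ≥ 6) = C(7,6)·0.40^6·0.60^1 + C(7,7)·0.40^7·0.60^0.
= 0.017203 + 0.001638 = 0.0188.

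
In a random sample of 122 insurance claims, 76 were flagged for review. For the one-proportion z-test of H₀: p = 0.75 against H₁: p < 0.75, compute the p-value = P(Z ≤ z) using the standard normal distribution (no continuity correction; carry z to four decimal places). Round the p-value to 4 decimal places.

p-value = 0.0006

The sample proportion is 76/122 = 0.62295.
Under H₀, SE = √(p₀(1−p₀)/n) = √(0.75·0.25/122) = √0.001536885 = 0.039203.
z = (p̂ − p₀)/SE = (76/122 − 0.75)/0.039203 ≈ -3.2408.
p-value = P(Z ≤ z) with z = -3.2408 → 0.0006.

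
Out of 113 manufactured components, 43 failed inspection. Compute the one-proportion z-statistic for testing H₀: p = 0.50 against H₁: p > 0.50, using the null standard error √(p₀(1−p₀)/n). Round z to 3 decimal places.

z = -2.540

With x = 43 successes in n = 113, p̂ = 0.38053.
Under H₀, SE = √(p₀(1−p₀)/n) = √(0.50·0.50/113) = √0.002212389 = 0.047036.
z = (0.38053 − 0.50)/0.047036 = -0.11947/0.047036 = -2.540.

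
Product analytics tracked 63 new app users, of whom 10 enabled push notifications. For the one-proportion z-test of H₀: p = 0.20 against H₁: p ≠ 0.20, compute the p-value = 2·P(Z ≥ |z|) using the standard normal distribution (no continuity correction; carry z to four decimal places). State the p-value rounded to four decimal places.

p-value = 0.4128

The sample proportion is 10/63 = 0.15873.
SE₀ = √(0.20·0.80/63) = 0.050395.
Test statistic (full precision, shown to 4 dp): z = (10/63 − 0.20)/SE₀ ≈ -0.8189.
p-value = 2·P(Z ≥ |z|) with z = -0.8189 → 0.4128.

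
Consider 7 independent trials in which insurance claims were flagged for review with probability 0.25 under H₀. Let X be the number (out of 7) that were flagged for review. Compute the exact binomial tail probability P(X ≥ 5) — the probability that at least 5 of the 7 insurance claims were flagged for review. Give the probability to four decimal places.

X ~ Binomial(n=7, p=0.25).
P(X ≥ 5) = C(7,5)·0.25^5·0.75^2 + C(7,6)·0.25^6·0.75^1 + C(7,7)·0.25^7·0.75^0.
= 0.011536 + 0.001282 + 0.000061 = 0.0129.

P = 0.0129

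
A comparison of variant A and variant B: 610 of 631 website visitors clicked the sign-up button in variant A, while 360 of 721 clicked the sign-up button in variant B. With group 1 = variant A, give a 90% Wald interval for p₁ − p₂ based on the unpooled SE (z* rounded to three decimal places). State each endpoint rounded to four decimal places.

(0.4346, 0.5002)

p̂₁ = 0.96672, p̂₂ = 0.49931, so the observed difference is 0.46741.
Unpooled SE = √(p̂₁(1−p̂₁)/n₁ + p̂₂(1−p̂₂)/n₂) = √(0.000050987 + 0.000346740) = 0.019943.
z* = 1.645 at the 90% level. Margin of error = 0.03281.
Interval: 0.46741 ± 0.03281 → (0.4346, 0.5002).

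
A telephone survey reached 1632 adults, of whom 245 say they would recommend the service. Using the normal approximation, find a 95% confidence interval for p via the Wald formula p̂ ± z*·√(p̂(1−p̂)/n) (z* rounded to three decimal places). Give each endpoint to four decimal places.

Sample proportion p̂ = 245/1632 = 0.15012.
SE = √(p̂(1−p̂)/n) = √(0.127586/1632) = 0.008842.
For 95% confidence, z* = 1.960.
Margin of error: 1.960 × 0.008842 = 0.01733.
CI: 0.15012 ± 0.01733 = (0.1328, 0.1675).

(0.1328, 0.1675)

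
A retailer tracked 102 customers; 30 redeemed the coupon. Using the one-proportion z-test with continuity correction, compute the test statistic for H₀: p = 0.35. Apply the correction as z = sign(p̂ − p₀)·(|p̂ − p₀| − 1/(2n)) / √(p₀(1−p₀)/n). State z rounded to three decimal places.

With x = 30 successes in n = 102, p̂ = 0.29412. p̂ − p₀ = -0.055882.
1/(2n) = 0.004902.
Corrected numerator: |-0.055882| − 0.004902 = 0.050980.
Under H₀, SE = √(p₀(1−p₀)/n) = √(0.35·0.65/102) = √0.002230392 = 0.047227.
z = (−)0.050980/0.047227 = -1.079.

z = -1.079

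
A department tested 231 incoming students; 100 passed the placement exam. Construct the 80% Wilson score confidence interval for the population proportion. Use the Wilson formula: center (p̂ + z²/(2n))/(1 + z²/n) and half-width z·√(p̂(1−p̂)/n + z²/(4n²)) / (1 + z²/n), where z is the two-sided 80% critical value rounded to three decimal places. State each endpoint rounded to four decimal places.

(0.3917, 0.4750)

p̂ = 100/231 = 0.43290; z = 1.282, so z² = 1.643524.
1 + z²/n = 1.007115.
Adjusted center: (0.43290 + z²/(2n))/1.007115 = 0.43337.
Radicand: p̂(1−p̂)/n + z²/(4n²) = 0.001062760 + 0.000007700 = 0.001070460.
Half-width = z·√(radicand)/denom = 1.282·0.032718/1.007115 = 0.04165.
So the interval runs from 0.3917 to 0.4750.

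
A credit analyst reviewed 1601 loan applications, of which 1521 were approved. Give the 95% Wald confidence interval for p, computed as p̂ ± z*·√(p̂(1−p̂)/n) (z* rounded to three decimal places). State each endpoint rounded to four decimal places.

The sample proportion is 1521/1601 = 0.95003.
SE = √(p̂(1−p̂)/n) = √(0.047472/1601) = 0.005445.
For 95% confidence, z* = 1.960.
Margin = 1.960·0.005445 = 0.01067.
Interval: 0.95003 ± 0.01067 → (0.9394, 0.9607).

(0.9394, 0.9607)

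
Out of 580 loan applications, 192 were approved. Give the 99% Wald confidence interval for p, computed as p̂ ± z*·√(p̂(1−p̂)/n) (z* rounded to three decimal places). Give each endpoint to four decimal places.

(0.2807, 0.3814)

The sample proportion is 192/580 = 0.33103.
SE(p̂) = √(0.33103·0.66897/580) = 0.019540.
For 99% confidence, z* = 2.576.
Margin = 2.576·0.019540 = 0.05034.
Interval: 0.33103 ± 0.05034 → (0.2807, 0.3814).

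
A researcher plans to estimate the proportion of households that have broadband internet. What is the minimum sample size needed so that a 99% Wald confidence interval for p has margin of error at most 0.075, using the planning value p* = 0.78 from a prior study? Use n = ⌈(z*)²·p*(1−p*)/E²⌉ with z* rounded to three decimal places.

For 99% confidence, z* = 2.576.
p*(1−p*) = 0.1716.
Required n before rounding: 6.635776 × 0.1716 / 0.075² = 202.435.
⌈202.435⌉ = 203.

n = 203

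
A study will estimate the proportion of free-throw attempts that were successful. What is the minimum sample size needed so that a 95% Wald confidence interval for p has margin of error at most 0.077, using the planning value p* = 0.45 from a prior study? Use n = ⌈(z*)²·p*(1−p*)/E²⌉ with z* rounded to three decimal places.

n = 161

z* = 1.960 at the 95% level.
p*(1−p*) = 0.2475.
Required n before rounding: 3.841600 × 0.2475 / 0.077² = 160.364.
Rounding up, n = 161.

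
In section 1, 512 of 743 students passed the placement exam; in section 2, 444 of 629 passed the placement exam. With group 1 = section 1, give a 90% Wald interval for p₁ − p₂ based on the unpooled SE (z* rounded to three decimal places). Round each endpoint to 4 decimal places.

(-0.0577, 0.0241)

p̂₁ = 512/743 = 0.68910, p̂₂ = 444/629 = 0.70588; p̂₁ − p̂₂ = -0.01678.
SE = √(0.000288347 + 0.000330067) = √0.000618414 = 0.024868.
z* = 1.645 at the 90% level. Margin of error = 0.04091.
Interval: -0.01678 ± 0.04091 → (-0.0577, 0.0241).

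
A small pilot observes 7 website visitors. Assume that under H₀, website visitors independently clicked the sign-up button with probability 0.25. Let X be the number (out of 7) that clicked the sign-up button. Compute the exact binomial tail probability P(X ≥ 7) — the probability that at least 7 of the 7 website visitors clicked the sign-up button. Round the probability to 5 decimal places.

P = 0.00006

X ~ Binomial(n=7, p=0.25).
P(X ≥ 7) = C(7,7)·0.25^7·0.75^0.
= 0.000061 = 0.00006.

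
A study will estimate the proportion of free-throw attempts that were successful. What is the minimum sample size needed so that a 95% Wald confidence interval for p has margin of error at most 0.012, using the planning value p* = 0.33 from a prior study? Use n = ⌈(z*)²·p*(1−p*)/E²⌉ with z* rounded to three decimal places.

n = 5899

The 95% critical value is z* = 1.960.
p*(1−p*) = 0.33·0.67 = 0.2211.
Required n before rounding: 3.841600 × 0.2211 / 0.012² = 5898.457.
⌈5898.457⌉ = 5899.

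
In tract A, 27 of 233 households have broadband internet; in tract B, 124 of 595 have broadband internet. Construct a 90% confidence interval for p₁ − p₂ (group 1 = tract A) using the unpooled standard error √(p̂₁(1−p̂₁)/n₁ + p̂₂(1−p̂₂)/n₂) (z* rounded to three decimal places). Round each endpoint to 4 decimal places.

p̂₁ = 0.11588, p̂₂ = 0.20840, so the observed difference is -0.09252.
SE = √(0.000439707 + 0.000277263) = √0.000716970 = 0.026776.
The 90% critical value is z* = 1.645. Margin of error = 0.04405.
CI: -0.09252 ± 0.04405 = (-0.1366, -0.0485).

(-0.1366, -0.0485)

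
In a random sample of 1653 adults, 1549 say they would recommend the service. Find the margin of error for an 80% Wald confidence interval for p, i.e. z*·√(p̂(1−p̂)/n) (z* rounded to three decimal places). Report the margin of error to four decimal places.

ME = 0.0077

Sample proportion p̂ = 1549/1653 = 0.93708.
SE(p̂) = √(0.93708·0.06292/1653) = 0.005972.
For 80% confidence, z* = 1.282.
ME = 1.282·0.005972 = 0.0077.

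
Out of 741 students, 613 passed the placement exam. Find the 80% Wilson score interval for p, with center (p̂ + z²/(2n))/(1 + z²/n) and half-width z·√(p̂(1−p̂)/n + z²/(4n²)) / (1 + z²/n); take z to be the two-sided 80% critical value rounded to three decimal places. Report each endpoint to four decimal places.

p̂ = 613/741 = 0.82726; z = 1.282, so z² = 1.643524.
Denominator 1 + z²/n = 1 + 1.643524/741 = 1.002218.
Center = (0.82726 + 0.001109)/1.002218 = 0.82654.
Radicand: p̂(1−p̂)/n + z²/(4n²) = 0.000192848 + 0.000000748 = 0.000193596.
Half-width = 1.282·√0.000193596/1.002218 = 0.01780.
So the interval runs from 0.8087 to 0.8443.

(0.8087, 0.8443)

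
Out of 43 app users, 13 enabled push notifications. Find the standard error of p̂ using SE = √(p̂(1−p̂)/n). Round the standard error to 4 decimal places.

SE = 0.0700

The sample proportion is 13/43 = 0.30233.
p̂(1−p̂) = 0.210927.
SE = √(0.210927/43) = 0.0700.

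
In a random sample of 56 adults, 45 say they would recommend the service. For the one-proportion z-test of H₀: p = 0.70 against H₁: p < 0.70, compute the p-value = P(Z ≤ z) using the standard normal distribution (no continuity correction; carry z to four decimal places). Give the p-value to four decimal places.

The sample proportion is 45/56 = 0.80357.
SE₀ = √(0.70·0.30/56) = 0.061237.
z = (p̂ − p₀)/SE = (45/56 − 0.70)/0.061237 ≈ 1.6913.
p-value = P(Z ≤ z) with z = 1.6913 → 0.9546.

p-value = 0.9546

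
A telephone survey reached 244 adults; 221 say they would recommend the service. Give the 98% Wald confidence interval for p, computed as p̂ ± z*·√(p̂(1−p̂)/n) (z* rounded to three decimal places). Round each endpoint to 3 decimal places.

p̂ = 221/244 = 0.90574.
SE = √(p̂(1−p̂)/n) = √(0.085377/244) = 0.018706.
For 98% confidence, z* = 2.326.
Margin of error: 2.326 × 0.018706 = 0.04351.
CI: 0.90574 ± 0.04351 = (0.862, 0.949).

(0.862, 0.949)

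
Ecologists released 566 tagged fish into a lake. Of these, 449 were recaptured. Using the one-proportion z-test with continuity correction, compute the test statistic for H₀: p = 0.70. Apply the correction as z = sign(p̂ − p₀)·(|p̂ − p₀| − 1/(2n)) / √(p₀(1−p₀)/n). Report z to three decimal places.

p̂ = 449/566 = 0.79329. p̂ − p₀ = 0.093286.
Continuity correction 1/(2n) = 1/1132 = 0.000883.
Corrected numerator: |0.093286| − 0.000883 = 0.092403.
Null standard error: √(0.70·0.30/566) = √0.000371025 = 0.019262.
z = +0.092403/0.019262 = 4.797.

z = 4.797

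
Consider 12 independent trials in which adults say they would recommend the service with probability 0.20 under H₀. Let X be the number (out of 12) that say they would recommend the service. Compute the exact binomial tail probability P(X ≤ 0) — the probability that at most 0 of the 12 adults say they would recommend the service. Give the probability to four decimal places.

X ~ Binomial(n=12, p=0.20).
P(X ≤ 0) = C(12,0)·0.20^0·0.80^12.
= 0.068719 = 0.0687.

P = 0.0687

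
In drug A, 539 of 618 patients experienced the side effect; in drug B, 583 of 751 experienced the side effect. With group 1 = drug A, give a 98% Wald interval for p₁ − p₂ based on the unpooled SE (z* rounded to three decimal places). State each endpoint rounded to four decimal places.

p̂₁ = 539/618 = 0.87217, p̂₂ = 583/751 = 0.77630; p̂₁ − p̂₂ = 0.09587.
Unpooled SE = √(p̂₁(1−p̂₁)/n₁ + p̂₂(1−p̂₂)/n₂) = √(0.000180406 + 0.000231237) = 0.020289.
The 98% critical value is z* = 2.326. Margin of error = 0.04719.
Interval: 0.09587 ± 0.04719 → (0.0487, 0.1431).

(0.0487, 0.1431)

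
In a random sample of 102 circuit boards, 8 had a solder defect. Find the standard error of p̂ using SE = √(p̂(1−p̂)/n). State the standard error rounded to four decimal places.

SE = 0.0266

p̂ = 8/102 = 0.07843.
p̂(1−p̂) = 0.072279.
SE = √(0.072279/102) = √0.000708618 = 0.0266.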